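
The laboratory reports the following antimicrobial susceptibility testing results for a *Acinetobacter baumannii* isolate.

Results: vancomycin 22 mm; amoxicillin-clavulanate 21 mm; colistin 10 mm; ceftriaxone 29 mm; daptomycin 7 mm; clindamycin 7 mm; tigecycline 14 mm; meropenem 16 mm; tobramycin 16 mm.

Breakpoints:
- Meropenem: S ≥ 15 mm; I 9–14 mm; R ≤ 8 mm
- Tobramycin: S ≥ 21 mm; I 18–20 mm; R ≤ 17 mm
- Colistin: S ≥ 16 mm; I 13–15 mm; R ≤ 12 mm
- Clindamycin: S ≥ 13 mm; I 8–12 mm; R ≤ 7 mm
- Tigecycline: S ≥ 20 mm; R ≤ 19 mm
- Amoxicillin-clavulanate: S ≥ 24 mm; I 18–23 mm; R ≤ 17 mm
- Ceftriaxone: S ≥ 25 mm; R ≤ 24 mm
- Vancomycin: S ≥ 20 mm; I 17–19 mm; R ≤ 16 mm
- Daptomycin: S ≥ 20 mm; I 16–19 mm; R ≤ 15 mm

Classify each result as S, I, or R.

S, I, R, S, R, R, R, S, R

Vancomycin: 22 mm is ≥ 20 mm → susceptible
Amoxicillin-clavulanate (21 mm) in 18–23 mm ⇒ I
Colistin (10 mm) ≤ 12 mm — Resistant
Ceftriaxone (29 mm) ≥ 25 mm ⇒ S
Daptomycin (7 mm) ≤ 15 mm — R
Clindamycin 7 mm: ≤ 7 mm — R
Tigecycline: 14 mm is ≤ 19 mm ⇒ Resistant
Meropenem (16 mm) ≥ 15 mm — susceptible
Tobramycin 16 mm: ≤ 17 mm → R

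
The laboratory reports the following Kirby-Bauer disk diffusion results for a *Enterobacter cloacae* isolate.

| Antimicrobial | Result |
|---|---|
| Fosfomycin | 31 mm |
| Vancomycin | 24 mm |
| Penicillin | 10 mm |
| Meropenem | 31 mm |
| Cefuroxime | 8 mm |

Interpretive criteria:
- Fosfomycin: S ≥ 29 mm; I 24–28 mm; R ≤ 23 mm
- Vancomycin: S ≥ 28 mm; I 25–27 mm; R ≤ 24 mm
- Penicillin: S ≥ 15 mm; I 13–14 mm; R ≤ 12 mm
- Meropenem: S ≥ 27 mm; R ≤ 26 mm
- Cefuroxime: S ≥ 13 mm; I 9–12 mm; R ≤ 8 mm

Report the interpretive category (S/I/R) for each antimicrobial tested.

S, R, R, S, R

Fosfomycin: 31 mm is ≥ 29 mm ⇒ Susceptible
Vancomycin (24 mm) ≤ 24 mm ⇒ resistant
Penicillin 10 mm: ≤ 12 mm — Resistant
Meropenem (31 mm) ≥ 27 mm — Susceptible
Cefuroxime 8 mm: ≤ 8 mm → Resistant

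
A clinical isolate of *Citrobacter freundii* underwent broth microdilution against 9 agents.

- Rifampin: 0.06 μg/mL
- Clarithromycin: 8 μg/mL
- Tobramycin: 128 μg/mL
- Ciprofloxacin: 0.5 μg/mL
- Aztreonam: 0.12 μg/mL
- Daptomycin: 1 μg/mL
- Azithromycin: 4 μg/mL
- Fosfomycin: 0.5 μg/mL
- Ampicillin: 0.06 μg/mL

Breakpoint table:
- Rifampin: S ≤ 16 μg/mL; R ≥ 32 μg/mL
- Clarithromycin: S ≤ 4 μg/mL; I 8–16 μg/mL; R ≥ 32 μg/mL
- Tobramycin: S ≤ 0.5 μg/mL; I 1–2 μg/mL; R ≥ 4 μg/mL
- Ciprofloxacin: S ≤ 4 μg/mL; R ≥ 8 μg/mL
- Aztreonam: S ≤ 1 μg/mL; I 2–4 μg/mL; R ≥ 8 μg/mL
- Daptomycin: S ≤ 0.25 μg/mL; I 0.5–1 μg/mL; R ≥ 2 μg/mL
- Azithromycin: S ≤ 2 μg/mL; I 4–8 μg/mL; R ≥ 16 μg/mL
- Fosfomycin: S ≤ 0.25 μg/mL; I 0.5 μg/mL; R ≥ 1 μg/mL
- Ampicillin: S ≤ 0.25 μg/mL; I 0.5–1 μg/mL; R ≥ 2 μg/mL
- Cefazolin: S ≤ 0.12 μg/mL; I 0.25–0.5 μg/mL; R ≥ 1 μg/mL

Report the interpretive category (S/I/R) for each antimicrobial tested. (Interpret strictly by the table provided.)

Rifampin: 0.06 μg/mL is ≤ 16 μg/mL — Susceptible
Clarithromycin 8 μg/mL: in 8–16 μg/mL — intermediate
Tobramycin 128 μg/mL: ≥ 4 μg/mL — Resistant
Ciprofloxacin 0.5 μg/mL: ≤ 4 μg/mL → Susceptible
Aztreonam: 0.12 μg/mL is ≤ 1 μg/mL ⇒ S
Daptomycin 1 μg/mL: in 0.5–1 μg/mL ⇒ Intermediate
Azithromycin: 4 μg/mL is in 4–8 μg/mL ⇒ I
Fosfomycin 0.5 μg/mL: = 0.5 μg/mL → I
Ampicillin 0.06 μg/mL: ≤ 0.25 μg/mL ⇒ S

S, I, R, S, S, I, I, I, S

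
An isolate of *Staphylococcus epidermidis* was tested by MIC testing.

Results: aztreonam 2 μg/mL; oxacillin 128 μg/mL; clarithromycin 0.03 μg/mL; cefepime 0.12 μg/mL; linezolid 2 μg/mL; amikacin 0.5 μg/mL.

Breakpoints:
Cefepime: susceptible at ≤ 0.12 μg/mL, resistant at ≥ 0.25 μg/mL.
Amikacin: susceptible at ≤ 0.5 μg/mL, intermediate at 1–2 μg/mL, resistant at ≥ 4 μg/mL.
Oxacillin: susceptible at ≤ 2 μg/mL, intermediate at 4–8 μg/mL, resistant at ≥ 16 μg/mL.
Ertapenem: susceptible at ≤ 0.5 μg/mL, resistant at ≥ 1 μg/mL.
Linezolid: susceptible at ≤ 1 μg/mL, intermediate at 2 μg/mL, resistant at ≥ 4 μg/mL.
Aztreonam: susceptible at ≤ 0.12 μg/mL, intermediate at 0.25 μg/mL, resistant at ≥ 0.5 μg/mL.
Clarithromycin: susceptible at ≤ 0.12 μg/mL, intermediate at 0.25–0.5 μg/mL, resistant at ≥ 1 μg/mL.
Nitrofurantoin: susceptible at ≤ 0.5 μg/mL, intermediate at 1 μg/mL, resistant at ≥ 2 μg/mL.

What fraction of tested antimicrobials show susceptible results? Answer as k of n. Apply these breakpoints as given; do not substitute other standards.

Aztreonam 2 μg/mL: ≥ 0.5 μg/mL → R
Oxacillin 128 μg/mL: ≥ 16 μg/mL ⇒ Resistant
Clarithromycin 0.03 μg/mL: ≤ 0.12 μg/mL — susceptible
Cefepime 0.12 μg/mL: ≤ 0.12 μg/mL → Susceptible
Linezolid (2 μg/mL) = 2 μg/mL ⇒ intermediate
Amikacin (0.5 μg/mL) ≤ 0.5 μg/mL → S
Susceptible: 3/6

3 of 6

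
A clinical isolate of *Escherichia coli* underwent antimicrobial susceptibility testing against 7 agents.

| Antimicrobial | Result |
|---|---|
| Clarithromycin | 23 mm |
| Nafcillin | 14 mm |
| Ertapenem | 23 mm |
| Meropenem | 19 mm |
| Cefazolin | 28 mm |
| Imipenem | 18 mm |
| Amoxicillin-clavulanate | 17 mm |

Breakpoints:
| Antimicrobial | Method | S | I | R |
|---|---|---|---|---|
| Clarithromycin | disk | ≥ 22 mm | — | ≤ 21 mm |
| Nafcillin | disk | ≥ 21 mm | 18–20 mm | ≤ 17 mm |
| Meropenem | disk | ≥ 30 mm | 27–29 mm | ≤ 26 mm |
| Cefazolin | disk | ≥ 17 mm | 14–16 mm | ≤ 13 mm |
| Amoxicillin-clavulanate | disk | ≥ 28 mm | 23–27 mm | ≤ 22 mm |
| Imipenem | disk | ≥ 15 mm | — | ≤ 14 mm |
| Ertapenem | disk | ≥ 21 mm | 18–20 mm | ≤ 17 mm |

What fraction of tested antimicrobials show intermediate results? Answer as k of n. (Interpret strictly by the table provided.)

Clarithromycin: 23 mm is ≥ 22 mm ⇒ S
Nafcillin (14 mm) ≤ 17 mm ⇒ R
Ertapenem 23 mm: ≥ 21 mm — Susceptible
Meropenem 19 mm: ≤ 26 mm → Resistant
Cefazolin 28 mm: ≥ 17 mm — Susceptible
Imipenem (18 mm) ≥ 15 mm → Susceptible
Amoxicillin-clavulanate: 17 mm is ≤ 22 mm → R
Intermediate: 0/7

0 of 7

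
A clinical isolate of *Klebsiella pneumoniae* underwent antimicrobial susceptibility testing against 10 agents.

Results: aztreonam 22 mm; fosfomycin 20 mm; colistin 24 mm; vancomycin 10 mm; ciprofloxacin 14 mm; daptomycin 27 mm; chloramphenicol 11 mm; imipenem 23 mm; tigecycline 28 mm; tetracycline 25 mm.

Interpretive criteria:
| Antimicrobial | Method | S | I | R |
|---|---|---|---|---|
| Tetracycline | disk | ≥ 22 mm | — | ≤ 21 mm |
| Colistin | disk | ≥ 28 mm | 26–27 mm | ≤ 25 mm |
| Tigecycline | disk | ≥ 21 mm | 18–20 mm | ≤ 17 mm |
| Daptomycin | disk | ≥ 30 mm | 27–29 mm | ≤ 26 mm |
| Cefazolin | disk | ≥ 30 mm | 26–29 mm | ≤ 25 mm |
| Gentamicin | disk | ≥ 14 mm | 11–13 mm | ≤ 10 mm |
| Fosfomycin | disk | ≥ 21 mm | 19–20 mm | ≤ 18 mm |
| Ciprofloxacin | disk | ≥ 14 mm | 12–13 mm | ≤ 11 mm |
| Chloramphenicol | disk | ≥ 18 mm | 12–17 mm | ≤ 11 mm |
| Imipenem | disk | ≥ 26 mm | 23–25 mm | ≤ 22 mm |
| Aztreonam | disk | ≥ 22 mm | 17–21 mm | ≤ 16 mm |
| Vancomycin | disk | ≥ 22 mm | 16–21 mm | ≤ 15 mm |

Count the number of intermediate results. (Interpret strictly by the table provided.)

Aztreonam (22 mm) ≥ 22 mm — susceptible
Fosfomycin: 20 mm is in 19–20 mm — Intermediate
Colistin: 24 mm is ≤ 25 mm ⇒ resistant
Vancomycin: 10 mm is ≤ 15 mm ⇒ resistant
Ciprofloxacin 14 mm: ≥ 14 mm ⇒ S
Daptomycin (27 mm) in 27–29 mm ⇒ intermediate
Chloramphenicol 11 mm: ≤ 11 mm — R
Imipenem: 23 mm is in 23–25 mm ⇒ intermediate
Tigecycline: 28 mm is ≥ 21 mm ⇒ S
Tetracycline: 25 mm is ≥ 22 mm ⇒ S
Intermediate: 3

3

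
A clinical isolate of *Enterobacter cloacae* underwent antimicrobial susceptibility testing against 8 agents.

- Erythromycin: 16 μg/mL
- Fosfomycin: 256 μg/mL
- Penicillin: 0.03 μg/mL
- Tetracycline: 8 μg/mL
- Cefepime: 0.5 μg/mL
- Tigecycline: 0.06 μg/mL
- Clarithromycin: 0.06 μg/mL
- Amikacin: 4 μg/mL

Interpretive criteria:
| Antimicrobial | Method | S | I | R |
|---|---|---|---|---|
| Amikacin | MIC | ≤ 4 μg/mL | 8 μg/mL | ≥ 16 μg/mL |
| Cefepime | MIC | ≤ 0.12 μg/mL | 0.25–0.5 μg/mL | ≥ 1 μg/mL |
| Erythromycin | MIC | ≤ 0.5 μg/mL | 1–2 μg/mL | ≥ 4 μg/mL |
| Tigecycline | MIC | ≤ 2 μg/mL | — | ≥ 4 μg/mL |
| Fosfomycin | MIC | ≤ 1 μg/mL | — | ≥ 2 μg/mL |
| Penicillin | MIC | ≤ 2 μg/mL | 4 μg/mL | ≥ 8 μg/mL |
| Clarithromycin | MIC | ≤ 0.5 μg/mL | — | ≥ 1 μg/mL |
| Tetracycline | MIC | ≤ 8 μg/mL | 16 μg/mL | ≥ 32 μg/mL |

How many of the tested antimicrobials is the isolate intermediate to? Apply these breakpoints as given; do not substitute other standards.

Erythromycin 16 μg/mL: ≥ 4 μg/mL ⇒ R
Fosfomycin 256 μg/mL: ≥ 2 μg/mL ⇒ resistant
Penicillin (0.03 μg/mL) ≤ 2 μg/mL — S
Tetracycline 8 μg/mL: ≤ 8 μg/mL → susceptible
Cefepime 0.5 μg/mL: in 0.25–0.5 μg/mL ⇒ intermediate
Tigecycline 0.06 μg/mL: ≤ 2 μg/mL → susceptible
Clarithromycin 0.06 μg/mL: ≤ 0.5 μg/mL — S
Amikacin 4 μg/mL: ≤ 4 μg/mL — S
Intermediate: 1

1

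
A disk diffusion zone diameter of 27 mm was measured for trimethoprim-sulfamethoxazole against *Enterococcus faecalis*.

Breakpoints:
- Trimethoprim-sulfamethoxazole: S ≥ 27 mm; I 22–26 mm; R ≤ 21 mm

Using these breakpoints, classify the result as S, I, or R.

Trimethoprim-sulfamethoxazole 27 mm: ≥ 27 mm → Susceptible

Susceptible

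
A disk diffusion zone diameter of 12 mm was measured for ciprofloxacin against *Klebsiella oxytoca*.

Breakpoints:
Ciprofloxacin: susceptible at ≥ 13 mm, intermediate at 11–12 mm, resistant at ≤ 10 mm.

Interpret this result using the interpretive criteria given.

Ciprofloxacin: 12 mm is in 11–12 mm ⇒ intermediate

Intermediate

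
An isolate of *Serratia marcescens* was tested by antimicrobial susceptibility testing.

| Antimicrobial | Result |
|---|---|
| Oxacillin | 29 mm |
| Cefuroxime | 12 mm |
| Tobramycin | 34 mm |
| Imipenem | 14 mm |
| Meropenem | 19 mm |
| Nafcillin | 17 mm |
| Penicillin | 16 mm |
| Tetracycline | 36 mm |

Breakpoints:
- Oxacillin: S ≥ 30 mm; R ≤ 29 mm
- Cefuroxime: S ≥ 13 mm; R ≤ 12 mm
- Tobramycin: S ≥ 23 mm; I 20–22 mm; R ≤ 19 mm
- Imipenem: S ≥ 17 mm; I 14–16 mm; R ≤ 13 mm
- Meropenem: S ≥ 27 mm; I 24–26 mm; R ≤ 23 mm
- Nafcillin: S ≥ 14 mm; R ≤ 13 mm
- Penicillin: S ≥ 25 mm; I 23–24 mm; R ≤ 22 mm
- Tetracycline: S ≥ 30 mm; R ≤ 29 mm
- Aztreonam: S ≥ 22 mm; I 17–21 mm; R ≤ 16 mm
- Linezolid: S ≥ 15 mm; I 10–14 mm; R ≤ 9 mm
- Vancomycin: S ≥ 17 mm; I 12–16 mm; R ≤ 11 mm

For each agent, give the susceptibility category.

R, R, S, I, R, S, R, S

Oxacillin 29 mm: ≤ 29 mm → R
Cefuroxime: 12 mm is ≤ 12 mm ⇒ resistant
Tobramycin (34 mm) ≥ 23 mm ⇒ susceptible
Imipenem: 14 mm is in 14–16 mm → I
Meropenem: 19 mm is ≤ 23 mm — R
Nafcillin 17 mm: ≥ 14 mm — susceptible
Penicillin: 16 mm is ≤ 22 mm — resistant
Tetracycline 36 mm: ≥ 30 mm → susceptible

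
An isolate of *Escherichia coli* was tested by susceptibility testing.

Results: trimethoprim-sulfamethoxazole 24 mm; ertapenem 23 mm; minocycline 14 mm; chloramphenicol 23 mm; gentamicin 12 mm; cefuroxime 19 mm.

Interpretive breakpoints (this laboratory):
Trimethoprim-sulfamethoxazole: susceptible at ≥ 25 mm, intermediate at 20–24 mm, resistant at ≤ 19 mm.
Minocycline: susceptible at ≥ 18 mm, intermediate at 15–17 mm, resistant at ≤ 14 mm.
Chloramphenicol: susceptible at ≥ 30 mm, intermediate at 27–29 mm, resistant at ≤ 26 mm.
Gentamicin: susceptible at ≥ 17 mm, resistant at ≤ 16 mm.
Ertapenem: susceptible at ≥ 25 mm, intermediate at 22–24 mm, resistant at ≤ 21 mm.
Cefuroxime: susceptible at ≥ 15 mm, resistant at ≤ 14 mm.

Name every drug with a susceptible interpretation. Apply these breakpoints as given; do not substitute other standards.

Trimethoprim-sulfamethoxazole 24 mm: in 20–24 mm ⇒ intermediate
Ertapenem 23 mm: in 22–24 mm — Intermediate
Minocycline: 14 mm is ≤ 14 mm ⇒ Resistant
Chloramphenicol 23 mm: ≤ 26 mm — Resistant
Gentamicin: 12 mm is ≤ 16 mm ⇒ Resistant
Cefuroxime (19 mm) ≥ 15 mm → Susceptible

cefuroxime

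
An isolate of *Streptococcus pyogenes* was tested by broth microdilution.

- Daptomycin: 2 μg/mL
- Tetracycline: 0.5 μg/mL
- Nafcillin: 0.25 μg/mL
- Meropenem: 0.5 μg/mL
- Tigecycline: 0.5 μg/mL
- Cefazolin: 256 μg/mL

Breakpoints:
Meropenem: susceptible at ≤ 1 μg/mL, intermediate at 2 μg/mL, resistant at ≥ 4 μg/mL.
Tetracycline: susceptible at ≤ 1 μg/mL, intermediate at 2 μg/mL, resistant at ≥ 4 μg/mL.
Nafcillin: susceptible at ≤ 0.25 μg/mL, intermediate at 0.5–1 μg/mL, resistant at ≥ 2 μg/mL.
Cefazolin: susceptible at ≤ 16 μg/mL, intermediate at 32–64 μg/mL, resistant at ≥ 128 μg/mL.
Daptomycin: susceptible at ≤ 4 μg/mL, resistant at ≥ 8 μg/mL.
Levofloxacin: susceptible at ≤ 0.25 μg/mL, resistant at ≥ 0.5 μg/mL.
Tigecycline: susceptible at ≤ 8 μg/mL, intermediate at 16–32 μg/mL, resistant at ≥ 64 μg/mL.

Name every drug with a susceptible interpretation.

daptomycin, tetracycline, nafcillin, meropenem, tigecycline

Daptomycin: 2 μg/mL is ≤ 4 μg/mL — susceptible
Tetracycline (0.5 μg/mL) ≤ 1 μg/mL — Susceptible
Nafcillin: 0.25 μg/mL is ≤ 0.25 μg/mL ⇒ Susceptible
Meropenem (0.5 μg/mL) ≤ 1 μg/mL → susceptible
Tigecycline: 0.5 μg/mL is ≤ 8 μg/mL ⇒ S
Cefazolin (256 μg/mL) ≥ 128 μg/mL → R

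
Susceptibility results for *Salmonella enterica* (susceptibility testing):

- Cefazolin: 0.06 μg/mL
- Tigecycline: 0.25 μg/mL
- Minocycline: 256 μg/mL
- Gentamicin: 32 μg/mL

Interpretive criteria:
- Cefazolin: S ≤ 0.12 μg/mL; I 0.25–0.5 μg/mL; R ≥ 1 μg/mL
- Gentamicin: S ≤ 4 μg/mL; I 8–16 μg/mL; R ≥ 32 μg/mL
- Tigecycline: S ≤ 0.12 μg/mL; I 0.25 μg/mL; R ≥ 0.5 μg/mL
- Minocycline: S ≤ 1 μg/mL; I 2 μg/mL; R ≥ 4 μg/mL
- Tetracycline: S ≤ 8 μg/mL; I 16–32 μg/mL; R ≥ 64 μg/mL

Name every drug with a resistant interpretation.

Cefazolin (0.06 μg/mL) ≤ 0.12 μg/mL ⇒ S
Tigecycline: 0.25 μg/mL is = 0.25 μg/mL — I
Minocycline (256 μg/mL) ≥ 4 μg/mL → R
Gentamicin: 32 μg/mL is ≥ 32 μg/mL ⇒ Resistant

minocycline, gentamicin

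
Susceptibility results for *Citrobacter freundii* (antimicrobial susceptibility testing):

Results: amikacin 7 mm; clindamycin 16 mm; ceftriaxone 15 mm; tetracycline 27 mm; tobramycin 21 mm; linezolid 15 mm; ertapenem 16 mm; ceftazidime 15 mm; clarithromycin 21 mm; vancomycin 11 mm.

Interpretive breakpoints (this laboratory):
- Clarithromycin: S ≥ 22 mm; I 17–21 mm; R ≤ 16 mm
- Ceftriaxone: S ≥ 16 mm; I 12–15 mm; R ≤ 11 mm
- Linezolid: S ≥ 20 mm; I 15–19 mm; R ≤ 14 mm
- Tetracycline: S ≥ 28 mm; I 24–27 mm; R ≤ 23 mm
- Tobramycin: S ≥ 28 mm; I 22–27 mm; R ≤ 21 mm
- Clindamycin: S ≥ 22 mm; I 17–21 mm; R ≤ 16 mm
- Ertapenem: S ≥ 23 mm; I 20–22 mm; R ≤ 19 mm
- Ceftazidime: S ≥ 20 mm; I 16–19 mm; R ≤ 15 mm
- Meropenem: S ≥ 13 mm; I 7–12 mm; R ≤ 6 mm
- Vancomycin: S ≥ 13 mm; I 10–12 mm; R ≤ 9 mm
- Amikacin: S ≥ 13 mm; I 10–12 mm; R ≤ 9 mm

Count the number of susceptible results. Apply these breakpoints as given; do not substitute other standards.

0

Amikacin (7 mm) ≤ 9 mm → R
Clindamycin: 16 mm is ≤ 16 mm → Resistant
Ceftriaxone: 15 mm is in 12–15 mm — I
Tetracycline (27 mm) in 24–27 mm — Intermediate
Tobramycin: 21 mm is ≤ 21 mm ⇒ resistant
Linezolid 15 mm: in 15–19 mm → I
Ertapenem 16 mm: ≤ 19 mm — Resistant
Ceftazidime (15 mm) ≤ 15 mm ⇒ R
Clarithromycin (21 mm) in 17–21 mm → Intermediate
Vancomycin (11 mm) in 10–12 mm ⇒ I
Susceptible: 0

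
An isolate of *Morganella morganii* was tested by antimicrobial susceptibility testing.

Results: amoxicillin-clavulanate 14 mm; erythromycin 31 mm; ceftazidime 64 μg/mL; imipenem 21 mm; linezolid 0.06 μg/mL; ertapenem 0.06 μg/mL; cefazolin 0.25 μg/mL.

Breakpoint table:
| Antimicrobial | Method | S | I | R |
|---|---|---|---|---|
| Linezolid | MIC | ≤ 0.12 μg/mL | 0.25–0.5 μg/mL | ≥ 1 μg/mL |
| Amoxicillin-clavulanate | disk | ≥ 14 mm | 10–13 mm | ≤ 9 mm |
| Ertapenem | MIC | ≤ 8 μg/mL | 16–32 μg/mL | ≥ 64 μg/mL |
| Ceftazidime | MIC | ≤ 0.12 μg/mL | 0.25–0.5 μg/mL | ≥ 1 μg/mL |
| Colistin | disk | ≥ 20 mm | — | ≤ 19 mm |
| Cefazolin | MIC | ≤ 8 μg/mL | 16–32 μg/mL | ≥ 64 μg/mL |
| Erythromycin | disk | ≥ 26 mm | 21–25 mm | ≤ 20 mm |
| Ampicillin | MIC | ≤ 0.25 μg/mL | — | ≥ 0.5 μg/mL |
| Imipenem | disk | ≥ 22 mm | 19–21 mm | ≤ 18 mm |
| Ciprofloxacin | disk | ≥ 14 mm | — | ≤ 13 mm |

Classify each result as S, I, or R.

Amoxicillin-clavulanate 14 mm: ≥ 14 mm → S
Erythromycin (31 mm) ≥ 26 mm → susceptible
Ceftazidime (64 μg/mL) ≥ 1 μg/mL ⇒ Resistant
Imipenem 21 mm: in 19–21 mm — Intermediate
Linezolid: 0.06 μg/mL is ≤ 0.12 μg/mL ⇒ susceptible
Ertapenem 0.06 μg/mL: ≤ 8 μg/mL ⇒ S
Cefazolin: 0.25 μg/mL is ≤ 8 μg/mL ⇒ Susceptible

S, S, R, I, S, S, S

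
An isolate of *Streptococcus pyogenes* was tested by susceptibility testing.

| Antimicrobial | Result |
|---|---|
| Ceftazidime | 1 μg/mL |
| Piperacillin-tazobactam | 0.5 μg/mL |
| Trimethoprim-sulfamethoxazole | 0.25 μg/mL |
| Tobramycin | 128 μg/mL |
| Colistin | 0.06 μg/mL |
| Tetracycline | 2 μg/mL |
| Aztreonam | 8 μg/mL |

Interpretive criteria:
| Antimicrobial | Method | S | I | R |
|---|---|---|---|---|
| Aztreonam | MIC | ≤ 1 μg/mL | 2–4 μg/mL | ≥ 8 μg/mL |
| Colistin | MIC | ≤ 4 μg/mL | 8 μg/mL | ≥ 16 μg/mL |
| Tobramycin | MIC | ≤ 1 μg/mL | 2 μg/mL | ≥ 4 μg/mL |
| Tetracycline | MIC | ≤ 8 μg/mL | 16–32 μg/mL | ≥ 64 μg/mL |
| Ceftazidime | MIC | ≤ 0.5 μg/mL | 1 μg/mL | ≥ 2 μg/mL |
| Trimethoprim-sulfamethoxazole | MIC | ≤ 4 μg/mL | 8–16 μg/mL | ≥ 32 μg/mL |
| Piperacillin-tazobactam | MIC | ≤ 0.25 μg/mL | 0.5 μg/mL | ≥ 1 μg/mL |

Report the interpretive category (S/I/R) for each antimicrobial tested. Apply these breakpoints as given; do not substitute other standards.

I, I, S, R, S, S, R

Ceftazidime: 1 μg/mL is = 1 μg/mL ⇒ I
Piperacillin-tazobactam (0.5 μg/mL) = 0.5 μg/mL ⇒ I
Trimethoprim-sulfamethoxazole: 0.25 μg/mL is ≤ 4 μg/mL ⇒ Susceptible
Tobramycin: 128 μg/mL is ≥ 4 μg/mL ⇒ R
Colistin: 0.06 μg/mL is ≤ 4 μg/mL → S
Tetracycline 2 μg/mL: ≤ 8 μg/mL — susceptible
Aztreonam (8 μg/mL) ≥ 8 μg/mL — Resistant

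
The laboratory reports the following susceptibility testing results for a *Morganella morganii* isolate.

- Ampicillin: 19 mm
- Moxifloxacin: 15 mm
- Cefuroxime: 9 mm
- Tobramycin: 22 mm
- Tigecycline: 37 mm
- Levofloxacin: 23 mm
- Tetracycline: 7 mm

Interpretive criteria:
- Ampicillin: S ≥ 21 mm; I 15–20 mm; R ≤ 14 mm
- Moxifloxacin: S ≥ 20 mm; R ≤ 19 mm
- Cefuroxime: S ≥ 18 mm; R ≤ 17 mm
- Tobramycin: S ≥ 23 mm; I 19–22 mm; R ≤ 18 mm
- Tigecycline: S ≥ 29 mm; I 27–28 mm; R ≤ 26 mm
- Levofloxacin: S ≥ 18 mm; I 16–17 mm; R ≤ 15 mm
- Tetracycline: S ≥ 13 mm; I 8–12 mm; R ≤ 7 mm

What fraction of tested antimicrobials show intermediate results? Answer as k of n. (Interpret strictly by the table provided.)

Ampicillin (19 mm) in 15–20 mm — intermediate
Moxifloxacin (15 mm) ≤ 19 mm → R
Cefuroxime: 9 mm is ≤ 17 mm ⇒ R
Tobramycin: 22 mm is in 19–22 mm ⇒ Intermediate
Tigecycline (37 mm) ≥ 29 mm → Susceptible
Levofloxacin: 23 mm is ≥ 18 mm ⇒ S
Tetracycline: 7 mm is ≤ 7 mm → resistant
Intermediate: 2/7

2 of 7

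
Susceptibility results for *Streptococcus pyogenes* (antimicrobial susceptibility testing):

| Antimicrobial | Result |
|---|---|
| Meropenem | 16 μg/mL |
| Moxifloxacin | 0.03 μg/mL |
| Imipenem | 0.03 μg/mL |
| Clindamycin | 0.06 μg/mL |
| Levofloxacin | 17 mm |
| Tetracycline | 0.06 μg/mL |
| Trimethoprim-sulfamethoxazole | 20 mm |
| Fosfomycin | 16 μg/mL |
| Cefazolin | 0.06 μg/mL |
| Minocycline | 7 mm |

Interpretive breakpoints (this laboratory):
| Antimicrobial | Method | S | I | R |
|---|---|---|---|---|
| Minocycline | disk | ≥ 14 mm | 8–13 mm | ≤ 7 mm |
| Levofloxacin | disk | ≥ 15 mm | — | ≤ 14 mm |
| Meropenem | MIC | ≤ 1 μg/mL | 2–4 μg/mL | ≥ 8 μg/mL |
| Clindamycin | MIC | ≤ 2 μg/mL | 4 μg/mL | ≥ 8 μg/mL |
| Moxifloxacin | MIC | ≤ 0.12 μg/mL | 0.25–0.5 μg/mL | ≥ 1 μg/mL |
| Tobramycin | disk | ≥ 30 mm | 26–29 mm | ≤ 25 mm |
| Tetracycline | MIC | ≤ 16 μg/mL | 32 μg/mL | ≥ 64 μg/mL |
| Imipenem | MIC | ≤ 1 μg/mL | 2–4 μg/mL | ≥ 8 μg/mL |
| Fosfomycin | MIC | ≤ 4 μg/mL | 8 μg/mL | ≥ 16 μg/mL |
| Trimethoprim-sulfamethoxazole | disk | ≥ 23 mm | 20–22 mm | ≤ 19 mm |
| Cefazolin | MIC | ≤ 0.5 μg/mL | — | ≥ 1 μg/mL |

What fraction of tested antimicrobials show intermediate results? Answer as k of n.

Meropenem: 16 μg/mL is ≥ 8 μg/mL ⇒ resistant
Moxifloxacin: 0.03 μg/mL is ≤ 0.12 μg/mL ⇒ S
Imipenem: 0.03 μg/mL is ≤ 1 μg/mL — susceptible
Clindamycin (0.06 μg/mL) ≤ 2 μg/mL → Susceptible
Levofloxacin (17 mm) ≥ 15 mm — Susceptible
Tetracycline (0.06 μg/mL) ≤ 16 μg/mL → susceptible
Trimethoprim-sulfamethoxazole 20 mm: in 20–22 mm ⇒ intermediate
Fosfomycin 16 μg/mL: ≥ 16 μg/mL — R
Cefazolin: 0.06 μg/mL is ≤ 0.5 μg/mL — Susceptible
Minocycline 7 mm: ≤ 7 mm — Resistant
Intermediate: 1/10

1 of 10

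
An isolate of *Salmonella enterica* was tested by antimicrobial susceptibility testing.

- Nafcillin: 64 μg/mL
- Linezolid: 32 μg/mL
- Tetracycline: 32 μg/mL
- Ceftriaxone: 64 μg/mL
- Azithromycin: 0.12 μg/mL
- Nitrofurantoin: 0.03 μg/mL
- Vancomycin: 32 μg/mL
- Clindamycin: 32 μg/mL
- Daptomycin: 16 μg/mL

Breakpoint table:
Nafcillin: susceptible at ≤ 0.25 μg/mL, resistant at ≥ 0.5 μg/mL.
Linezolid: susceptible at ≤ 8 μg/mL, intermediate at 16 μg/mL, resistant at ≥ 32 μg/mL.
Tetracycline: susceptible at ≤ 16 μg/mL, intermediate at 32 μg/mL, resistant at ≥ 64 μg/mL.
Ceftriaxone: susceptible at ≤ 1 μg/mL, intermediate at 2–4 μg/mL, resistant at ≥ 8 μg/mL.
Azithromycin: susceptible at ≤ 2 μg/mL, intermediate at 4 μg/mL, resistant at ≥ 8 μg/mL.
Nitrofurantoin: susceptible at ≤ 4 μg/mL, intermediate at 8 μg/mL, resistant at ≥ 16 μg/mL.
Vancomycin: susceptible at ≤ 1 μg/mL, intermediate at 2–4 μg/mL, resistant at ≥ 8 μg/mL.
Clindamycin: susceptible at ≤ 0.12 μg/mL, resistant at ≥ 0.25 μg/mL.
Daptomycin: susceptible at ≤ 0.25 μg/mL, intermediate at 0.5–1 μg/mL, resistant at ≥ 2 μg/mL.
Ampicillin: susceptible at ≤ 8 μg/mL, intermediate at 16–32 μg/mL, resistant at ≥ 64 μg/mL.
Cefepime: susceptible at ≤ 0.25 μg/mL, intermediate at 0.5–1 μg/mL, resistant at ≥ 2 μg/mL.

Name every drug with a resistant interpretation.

Nafcillin (64 μg/mL) ≥ 0.5 μg/mL — resistant
Linezolid 32 μg/mL: ≥ 32 μg/mL → R
Tetracycline 32 μg/mL: = 32 μg/mL — Intermediate
Ceftriaxone 64 μg/mL: ≥ 8 μg/mL — resistant
Azithromycin: 0.12 μg/mL is ≤ 2 μg/mL ⇒ Susceptible
Nitrofurantoin 0.03 μg/mL: ≤ 4 μg/mL ⇒ Susceptible
Vancomycin: 32 μg/mL is ≥ 8 μg/mL — Resistant
Clindamycin 32 μg/mL: ≥ 0.25 μg/mL ⇒ R
Daptomycin 16 μg/mL: ≥ 2 μg/mL → R

nafcillin, linezolid, ceftriaxone, vancomycin, clindamycin, daptomycin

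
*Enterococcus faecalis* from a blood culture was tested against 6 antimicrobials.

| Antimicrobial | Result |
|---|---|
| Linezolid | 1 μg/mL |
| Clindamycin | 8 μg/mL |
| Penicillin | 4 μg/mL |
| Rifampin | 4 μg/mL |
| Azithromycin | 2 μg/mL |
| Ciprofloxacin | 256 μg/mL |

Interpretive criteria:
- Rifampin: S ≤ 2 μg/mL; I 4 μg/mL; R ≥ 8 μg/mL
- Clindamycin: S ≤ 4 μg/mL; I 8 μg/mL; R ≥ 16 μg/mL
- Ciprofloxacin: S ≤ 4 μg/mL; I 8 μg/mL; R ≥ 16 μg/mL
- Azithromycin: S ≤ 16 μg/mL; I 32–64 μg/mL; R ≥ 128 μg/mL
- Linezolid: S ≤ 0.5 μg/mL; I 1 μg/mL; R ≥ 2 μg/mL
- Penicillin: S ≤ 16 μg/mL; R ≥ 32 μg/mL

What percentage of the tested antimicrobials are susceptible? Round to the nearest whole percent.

33%

Linezolid (1 μg/mL) = 1 μg/mL → I
Clindamycin 8 μg/mL: = 8 μg/mL ⇒ I
Penicillin 4 μg/mL: ≤ 16 μg/mL ⇒ susceptible
Rifampin 4 μg/mL: = 4 μg/mL — I
Azithromycin: 2 μg/mL is ≤ 16 μg/mL ⇒ S
Ciprofloxacin: 256 μg/mL is ≥ 16 μg/mL — resistant
Susceptible: 2/6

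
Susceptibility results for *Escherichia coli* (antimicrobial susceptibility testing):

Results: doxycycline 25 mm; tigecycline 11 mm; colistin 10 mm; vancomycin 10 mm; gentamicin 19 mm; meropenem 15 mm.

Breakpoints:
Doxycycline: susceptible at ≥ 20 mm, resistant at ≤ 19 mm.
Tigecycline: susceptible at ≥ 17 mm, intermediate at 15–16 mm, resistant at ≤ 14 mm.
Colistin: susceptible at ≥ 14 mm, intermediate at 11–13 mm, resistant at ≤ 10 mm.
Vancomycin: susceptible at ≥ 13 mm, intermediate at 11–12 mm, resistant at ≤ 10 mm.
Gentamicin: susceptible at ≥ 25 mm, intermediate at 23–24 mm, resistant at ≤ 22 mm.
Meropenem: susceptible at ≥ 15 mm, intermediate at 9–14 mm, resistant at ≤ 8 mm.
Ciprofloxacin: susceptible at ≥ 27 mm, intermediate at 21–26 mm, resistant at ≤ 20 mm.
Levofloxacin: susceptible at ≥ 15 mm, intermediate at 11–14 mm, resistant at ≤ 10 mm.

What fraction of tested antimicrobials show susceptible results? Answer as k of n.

Doxycycline 25 mm: ≥ 20 mm ⇒ Susceptible
Tigecycline (11 mm) ≤ 14 mm → R
Colistin (10 mm) ≤ 10 mm ⇒ resistant
Vancomycin 10 mm: ≤ 10 mm ⇒ R
Gentamicin 19 mm: ≤ 22 mm → R
Meropenem 15 mm: ≥ 15 mm ⇒ susceptible
Susceptible: 2/6

2 of 6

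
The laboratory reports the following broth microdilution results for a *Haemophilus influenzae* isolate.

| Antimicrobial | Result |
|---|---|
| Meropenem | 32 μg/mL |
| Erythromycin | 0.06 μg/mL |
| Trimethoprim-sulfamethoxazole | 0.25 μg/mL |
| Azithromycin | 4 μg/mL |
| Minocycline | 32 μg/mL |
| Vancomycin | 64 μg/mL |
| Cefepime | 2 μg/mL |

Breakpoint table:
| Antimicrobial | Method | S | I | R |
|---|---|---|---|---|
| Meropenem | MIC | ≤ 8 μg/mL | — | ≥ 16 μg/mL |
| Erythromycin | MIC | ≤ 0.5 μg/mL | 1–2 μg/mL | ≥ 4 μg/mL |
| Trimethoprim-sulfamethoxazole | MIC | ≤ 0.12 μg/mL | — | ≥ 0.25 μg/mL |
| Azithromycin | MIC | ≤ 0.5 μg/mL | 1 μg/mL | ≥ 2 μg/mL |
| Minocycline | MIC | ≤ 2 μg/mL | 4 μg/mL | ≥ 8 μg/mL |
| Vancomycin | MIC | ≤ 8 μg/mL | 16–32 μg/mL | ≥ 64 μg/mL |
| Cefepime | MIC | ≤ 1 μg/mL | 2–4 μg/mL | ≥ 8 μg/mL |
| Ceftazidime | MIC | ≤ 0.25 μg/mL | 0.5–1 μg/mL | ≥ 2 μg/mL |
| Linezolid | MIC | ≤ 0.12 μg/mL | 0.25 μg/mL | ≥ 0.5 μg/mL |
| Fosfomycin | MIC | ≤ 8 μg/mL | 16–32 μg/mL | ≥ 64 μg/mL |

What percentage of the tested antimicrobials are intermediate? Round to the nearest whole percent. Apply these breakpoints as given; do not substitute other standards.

Meropenem 32 μg/mL: ≥ 16 μg/mL → resistant
Erythromycin (0.06 μg/mL) ≤ 0.5 μg/mL → S
Trimethoprim-sulfamethoxazole (0.25 μg/mL) ≥ 0.25 μg/mL ⇒ R
Azithromycin: 4 μg/mL is ≥ 2 μg/mL ⇒ Resistant
Minocycline: 32 μg/mL is ≥ 8 μg/mL ⇒ resistant
Vancomycin: 64 μg/mL is ≥ 64 μg/mL ⇒ R
Cefepime 2 μg/mL: in 2–4 μg/mL → intermediate
Intermediate: 1/7

14%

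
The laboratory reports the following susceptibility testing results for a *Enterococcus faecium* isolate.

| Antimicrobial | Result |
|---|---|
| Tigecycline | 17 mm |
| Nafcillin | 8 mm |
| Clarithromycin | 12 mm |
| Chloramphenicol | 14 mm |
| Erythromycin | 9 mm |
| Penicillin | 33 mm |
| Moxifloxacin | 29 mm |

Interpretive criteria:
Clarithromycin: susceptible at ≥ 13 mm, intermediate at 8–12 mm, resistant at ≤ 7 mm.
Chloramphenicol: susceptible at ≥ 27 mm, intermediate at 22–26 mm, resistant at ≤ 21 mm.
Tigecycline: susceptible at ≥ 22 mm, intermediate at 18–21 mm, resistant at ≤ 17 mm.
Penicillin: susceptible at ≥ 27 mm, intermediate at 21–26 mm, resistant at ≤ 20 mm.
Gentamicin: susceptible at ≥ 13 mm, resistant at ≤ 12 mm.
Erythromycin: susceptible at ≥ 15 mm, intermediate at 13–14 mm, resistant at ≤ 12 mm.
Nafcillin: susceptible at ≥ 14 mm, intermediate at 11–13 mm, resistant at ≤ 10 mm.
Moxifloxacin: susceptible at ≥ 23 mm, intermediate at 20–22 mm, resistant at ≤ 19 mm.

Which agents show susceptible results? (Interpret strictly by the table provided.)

Tigecycline (17 mm) ≤ 17 mm → R
Nafcillin 8 mm: ≤ 10 mm → R
Clarithromycin: 12 mm is in 8–12 mm → intermediate
Chloramphenicol: 14 mm is ≤ 21 mm → Resistant
Erythromycin: 9 mm is ≤ 12 mm → R
Penicillin: 33 mm is ≥ 27 mm — Susceptible
Moxifloxacin: 29 mm is ≥ 23 mm ⇒ susceptible

penicillin, moxifloxacin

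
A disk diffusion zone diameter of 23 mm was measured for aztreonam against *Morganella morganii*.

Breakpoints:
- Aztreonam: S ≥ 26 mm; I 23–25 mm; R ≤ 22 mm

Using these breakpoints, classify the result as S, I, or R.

Aztreonam 23 mm: in 23–25 mm → I

Intermediate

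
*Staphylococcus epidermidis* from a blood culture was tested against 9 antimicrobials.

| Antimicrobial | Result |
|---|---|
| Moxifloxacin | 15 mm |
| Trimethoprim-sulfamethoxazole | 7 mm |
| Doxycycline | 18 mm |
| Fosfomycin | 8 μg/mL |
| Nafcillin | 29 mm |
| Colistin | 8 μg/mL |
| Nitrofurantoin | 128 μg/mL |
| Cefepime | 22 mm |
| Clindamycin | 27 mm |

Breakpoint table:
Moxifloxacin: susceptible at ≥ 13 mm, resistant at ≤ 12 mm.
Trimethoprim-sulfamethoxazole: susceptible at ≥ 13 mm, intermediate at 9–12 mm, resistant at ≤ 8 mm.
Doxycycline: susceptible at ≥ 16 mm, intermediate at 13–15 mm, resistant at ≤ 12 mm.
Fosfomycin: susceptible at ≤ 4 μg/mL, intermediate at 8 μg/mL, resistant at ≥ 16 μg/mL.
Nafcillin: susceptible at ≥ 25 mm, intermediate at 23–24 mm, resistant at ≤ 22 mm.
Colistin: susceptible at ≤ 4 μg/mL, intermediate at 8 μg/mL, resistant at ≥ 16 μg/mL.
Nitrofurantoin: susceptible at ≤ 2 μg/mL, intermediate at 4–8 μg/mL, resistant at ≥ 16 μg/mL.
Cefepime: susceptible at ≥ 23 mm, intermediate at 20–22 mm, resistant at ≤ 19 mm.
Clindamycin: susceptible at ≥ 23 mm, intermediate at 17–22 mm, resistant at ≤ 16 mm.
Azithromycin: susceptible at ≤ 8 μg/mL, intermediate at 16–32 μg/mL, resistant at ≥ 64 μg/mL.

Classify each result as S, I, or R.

S, R, S, I, S, I, R, I, S

Moxifloxacin 15 mm: ≥ 13 mm — Susceptible
Trimethoprim-sulfamethoxazole: 7 mm is ≤ 8 mm — Resistant
Doxycycline 18 mm: ≥ 16 mm — S
Fosfomycin: 8 μg/mL is = 8 μg/mL ⇒ I
Nafcillin (29 mm) ≥ 25 mm ⇒ Susceptible
Colistin (8 μg/mL) = 8 μg/mL → I
Nitrofurantoin: 128 μg/mL is ≥ 16 μg/mL — R
Cefepime (22 mm) in 20–22 mm — Intermediate
Clindamycin (27 mm) ≥ 23 mm — S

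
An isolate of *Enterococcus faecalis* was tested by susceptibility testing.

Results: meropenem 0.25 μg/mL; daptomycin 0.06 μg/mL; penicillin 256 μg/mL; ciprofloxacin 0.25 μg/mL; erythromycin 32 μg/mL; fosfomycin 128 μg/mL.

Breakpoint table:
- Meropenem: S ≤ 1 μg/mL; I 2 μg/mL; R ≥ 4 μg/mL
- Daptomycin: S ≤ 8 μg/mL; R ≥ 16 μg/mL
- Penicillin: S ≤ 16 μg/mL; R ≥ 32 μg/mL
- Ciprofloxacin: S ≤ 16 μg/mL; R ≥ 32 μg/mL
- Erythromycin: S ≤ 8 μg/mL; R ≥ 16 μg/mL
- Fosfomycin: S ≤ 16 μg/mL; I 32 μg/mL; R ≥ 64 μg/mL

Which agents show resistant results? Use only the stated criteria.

penicillin, erythromycin, fosfomycin

Meropenem: 0.25 μg/mL is ≤ 1 μg/mL → Susceptible
Daptomycin: 0.06 μg/mL is ≤ 8 μg/mL → susceptible
Penicillin 256 μg/mL: ≥ 32 μg/mL → resistant
Ciprofloxacin 0.25 μg/mL: ≤ 16 μg/mL — Susceptible
Erythromycin (32 μg/mL) ≥ 16 μg/mL → Resistant
Fosfomycin: 128 μg/mL is ≥ 64 μg/mL → R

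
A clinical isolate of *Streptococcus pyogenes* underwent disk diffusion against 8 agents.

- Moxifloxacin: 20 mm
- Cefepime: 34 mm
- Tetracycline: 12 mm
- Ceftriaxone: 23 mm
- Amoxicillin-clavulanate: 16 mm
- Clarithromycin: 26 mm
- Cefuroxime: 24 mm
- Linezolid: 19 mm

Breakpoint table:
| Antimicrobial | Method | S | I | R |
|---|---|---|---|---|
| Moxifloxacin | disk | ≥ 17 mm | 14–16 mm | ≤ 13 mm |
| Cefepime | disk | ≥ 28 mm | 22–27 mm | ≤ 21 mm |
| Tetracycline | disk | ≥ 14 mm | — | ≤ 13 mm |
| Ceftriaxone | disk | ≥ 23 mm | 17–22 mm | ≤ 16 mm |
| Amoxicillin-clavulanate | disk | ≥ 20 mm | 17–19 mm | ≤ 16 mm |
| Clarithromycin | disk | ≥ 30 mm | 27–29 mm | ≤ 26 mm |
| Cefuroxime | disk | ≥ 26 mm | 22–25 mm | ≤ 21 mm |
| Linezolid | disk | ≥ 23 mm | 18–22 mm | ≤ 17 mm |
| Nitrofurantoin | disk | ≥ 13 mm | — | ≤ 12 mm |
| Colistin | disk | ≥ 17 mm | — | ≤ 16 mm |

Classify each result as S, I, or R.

Moxifloxacin 20 mm: ≥ 17 mm ⇒ susceptible
Cefepime (34 mm) ≥ 28 mm → Susceptible
Tetracycline (12 mm) ≤ 13 mm — resistant
Ceftriaxone (23 mm) ≥ 23 mm ⇒ susceptible
Amoxicillin-clavulanate: 16 mm is ≤ 16 mm → Resistant
Clarithromycin: 26 mm is ≤ 26 mm → Resistant
Cefuroxime: 24 mm is in 22–25 mm — intermediate
Linezolid: 19 mm is in 18–22 mm ⇒ intermediate

S, S, R, S, R, R, I, I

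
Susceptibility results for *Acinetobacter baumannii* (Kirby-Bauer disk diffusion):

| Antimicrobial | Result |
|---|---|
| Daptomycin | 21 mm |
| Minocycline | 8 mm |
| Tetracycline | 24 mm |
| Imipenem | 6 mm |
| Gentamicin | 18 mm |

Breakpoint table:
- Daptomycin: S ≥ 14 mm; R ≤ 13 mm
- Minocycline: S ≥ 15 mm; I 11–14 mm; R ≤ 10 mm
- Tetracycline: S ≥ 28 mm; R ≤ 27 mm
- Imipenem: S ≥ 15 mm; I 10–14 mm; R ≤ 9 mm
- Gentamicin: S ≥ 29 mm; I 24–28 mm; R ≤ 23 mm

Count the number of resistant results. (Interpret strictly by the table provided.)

Daptomycin (21 mm) ≥ 14 mm → S
Minocycline (8 mm) ≤ 10 mm → R
Tetracycline: 24 mm is ≤ 27 mm ⇒ resistant
Imipenem (6 mm) ≤ 9 mm → R
Gentamicin: 18 mm is ≤ 23 mm — R
Resistant: 4

4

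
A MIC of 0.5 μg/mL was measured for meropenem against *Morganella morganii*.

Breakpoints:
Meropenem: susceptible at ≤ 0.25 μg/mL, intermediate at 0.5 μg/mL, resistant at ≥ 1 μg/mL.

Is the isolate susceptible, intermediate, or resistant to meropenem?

Meropenem (0.5 μg/mL) = 0.5 μg/mL — intermediate

I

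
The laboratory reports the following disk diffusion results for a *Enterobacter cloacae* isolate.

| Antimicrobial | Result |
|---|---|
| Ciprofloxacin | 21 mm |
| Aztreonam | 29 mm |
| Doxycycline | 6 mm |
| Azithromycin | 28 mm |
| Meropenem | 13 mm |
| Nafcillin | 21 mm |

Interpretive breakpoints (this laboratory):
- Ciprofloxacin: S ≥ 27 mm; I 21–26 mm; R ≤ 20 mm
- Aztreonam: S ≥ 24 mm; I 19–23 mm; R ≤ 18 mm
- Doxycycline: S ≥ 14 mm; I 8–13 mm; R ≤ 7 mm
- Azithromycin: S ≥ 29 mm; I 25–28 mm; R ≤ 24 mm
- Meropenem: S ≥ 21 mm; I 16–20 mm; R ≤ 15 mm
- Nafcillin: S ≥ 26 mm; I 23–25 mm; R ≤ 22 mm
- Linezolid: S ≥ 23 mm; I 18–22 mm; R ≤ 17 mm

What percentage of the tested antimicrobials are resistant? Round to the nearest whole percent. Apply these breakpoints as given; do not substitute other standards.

Ciprofloxacin: 21 mm is in 21–26 mm ⇒ intermediate
Aztreonam: 29 mm is ≥ 24 mm — susceptible
Doxycycline 6 mm: ≤ 7 mm — resistant
Azithromycin 28 mm: in 25–28 mm ⇒ intermediate
Meropenem 13 mm: ≤ 15 mm — Resistant
Nafcillin: 21 mm is ≤ 22 mm → resistant
Resistant: 3/6

50%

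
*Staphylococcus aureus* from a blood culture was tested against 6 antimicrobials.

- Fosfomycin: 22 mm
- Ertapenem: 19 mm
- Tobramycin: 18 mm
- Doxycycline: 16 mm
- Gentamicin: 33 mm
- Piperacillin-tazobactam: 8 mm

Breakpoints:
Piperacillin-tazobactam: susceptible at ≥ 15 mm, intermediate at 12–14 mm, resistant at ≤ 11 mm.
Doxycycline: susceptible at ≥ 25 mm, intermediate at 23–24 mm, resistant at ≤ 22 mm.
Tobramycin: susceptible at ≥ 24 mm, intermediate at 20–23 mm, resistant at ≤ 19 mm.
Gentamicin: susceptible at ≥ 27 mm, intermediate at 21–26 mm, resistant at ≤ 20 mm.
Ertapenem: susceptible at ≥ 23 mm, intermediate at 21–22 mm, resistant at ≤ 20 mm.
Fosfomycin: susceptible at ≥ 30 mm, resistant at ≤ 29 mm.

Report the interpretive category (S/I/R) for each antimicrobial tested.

R, R, R, R, S, R

Fosfomycin 22 mm: ≤ 29 mm — Resistant
Ertapenem (19 mm) ≤ 20 mm ⇒ resistant
Tobramycin (18 mm) ≤ 19 mm → resistant
Doxycycline 16 mm: ≤ 22 mm ⇒ R
Gentamicin (33 mm) ≥ 27 mm — susceptible
Piperacillin-tazobactam (8 mm) ≤ 11 mm — resistant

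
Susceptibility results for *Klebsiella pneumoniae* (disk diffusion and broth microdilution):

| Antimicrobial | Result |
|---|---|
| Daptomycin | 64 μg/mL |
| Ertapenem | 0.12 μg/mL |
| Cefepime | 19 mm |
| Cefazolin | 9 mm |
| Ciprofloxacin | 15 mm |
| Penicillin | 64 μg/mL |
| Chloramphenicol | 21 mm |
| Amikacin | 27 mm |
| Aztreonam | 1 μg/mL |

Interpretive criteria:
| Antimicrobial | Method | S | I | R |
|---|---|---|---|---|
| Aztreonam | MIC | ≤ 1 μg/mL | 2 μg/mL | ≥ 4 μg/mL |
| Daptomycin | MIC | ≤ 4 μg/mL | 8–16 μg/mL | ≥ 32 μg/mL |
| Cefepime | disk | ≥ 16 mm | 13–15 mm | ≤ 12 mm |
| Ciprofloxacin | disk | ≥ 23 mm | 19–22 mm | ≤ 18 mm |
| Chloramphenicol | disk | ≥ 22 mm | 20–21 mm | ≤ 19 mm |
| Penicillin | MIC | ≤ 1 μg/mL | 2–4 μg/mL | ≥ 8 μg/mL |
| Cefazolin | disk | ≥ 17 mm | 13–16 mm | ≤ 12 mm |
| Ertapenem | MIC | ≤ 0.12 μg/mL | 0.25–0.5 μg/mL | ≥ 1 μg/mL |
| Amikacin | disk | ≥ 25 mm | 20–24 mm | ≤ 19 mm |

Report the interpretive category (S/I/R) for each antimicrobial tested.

R, S, S, R, R, R, I, S, S

Daptomycin 64 μg/mL: ≥ 32 μg/mL — R
Ertapenem (0.12 μg/mL) ≤ 0.12 μg/mL → S
Cefepime (19 mm) ≥ 16 mm ⇒ susceptible
Cefazolin: 9 mm is ≤ 12 mm ⇒ resistant
Ciprofloxacin (15 mm) ≤ 18 mm ⇒ resistant
Penicillin (64 μg/mL) ≥ 8 μg/mL → R
Chloramphenicol: 21 mm is in 20–21 mm — I
Amikacin: 27 mm is ≥ 25 mm → S
Aztreonam (1 μg/mL) ≤ 1 μg/mL — S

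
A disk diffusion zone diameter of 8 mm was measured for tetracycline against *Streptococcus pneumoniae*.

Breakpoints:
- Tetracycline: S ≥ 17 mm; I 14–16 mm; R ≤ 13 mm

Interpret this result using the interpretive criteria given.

Tetracycline (8 mm) ≤ 13 mm — Resistant

R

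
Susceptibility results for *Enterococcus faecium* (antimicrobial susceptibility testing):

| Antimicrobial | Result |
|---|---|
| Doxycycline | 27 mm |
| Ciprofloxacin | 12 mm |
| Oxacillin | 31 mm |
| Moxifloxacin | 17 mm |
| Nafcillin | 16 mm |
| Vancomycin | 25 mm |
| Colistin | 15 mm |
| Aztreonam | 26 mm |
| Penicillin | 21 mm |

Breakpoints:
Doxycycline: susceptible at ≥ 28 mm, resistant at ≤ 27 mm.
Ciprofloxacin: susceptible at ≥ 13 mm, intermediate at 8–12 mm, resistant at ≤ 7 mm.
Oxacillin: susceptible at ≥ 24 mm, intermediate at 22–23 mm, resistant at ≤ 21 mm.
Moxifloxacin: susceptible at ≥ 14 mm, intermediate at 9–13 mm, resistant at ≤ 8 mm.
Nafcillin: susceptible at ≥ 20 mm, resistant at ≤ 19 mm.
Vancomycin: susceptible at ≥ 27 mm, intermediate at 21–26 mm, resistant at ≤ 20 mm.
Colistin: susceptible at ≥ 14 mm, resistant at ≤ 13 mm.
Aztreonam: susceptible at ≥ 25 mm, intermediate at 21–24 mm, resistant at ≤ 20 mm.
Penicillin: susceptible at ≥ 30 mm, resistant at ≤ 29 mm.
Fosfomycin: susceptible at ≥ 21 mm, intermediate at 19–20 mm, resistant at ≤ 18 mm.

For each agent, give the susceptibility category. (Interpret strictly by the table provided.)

Doxycycline (27 mm) ≤ 27 mm ⇒ Resistant
Ciprofloxacin: 12 mm is in 8–12 mm → intermediate
Oxacillin 31 mm: ≥ 24 mm → Susceptible
Moxifloxacin 17 mm: ≥ 14 mm ⇒ S
Nafcillin (16 mm) ≤ 19 mm — Resistant
Vancomycin (25 mm) in 21–26 mm — intermediate
Colistin 15 mm: ≥ 14 mm ⇒ susceptible
Aztreonam (26 mm) ≥ 25 mm → susceptible
Penicillin 21 mm: ≤ 29 mm ⇒ Resistant

R, I, S, S, R, I, S, S, R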